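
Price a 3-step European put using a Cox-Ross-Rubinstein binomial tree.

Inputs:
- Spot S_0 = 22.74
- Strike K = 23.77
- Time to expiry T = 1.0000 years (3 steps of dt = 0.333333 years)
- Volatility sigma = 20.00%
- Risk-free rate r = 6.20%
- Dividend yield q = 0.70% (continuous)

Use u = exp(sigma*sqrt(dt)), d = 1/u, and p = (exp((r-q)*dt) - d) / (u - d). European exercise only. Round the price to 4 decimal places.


dt = T/N = 0.333333
u = exp(sigma*sqrt(dt)) = 1.122401; d = 1/u = 0.890947
p = (exp((r-q)*dt) - d) / (u - d) = 0.551105
Discount per step: exp(-r*dt) = 0.979545
Stock lattice S(k, i) with i counting down-moves:
  k=0: S(0,0) = 22.7400
  k=1: S(1,0) = 25.5234; S(1,1) = 20.2601
  k=2: S(2,0) = 28.6475; S(2,1) = 22.7400; S(2,2) = 18.0507
  k=3: S(3,0) = 32.1540; S(3,1) = 25.5234; S(3,2) = 20.2601; S(3,3) = 16.0822
Terminal payoffs V(N, i) = max(K - S_T, 0):
  V(3,0) = 0.000000; V(3,1) = 0.000000; V(3,2) = 3.509859; V(3,3) = 7.687764
Backward induction: V(k, i) = exp(-r*dt) * [p * V(k+1, i) + (1-p) * V(k+1, i+1)].
  V(2,0) = exp(-r*dt) * [p*0.000000 + (1-p)*0.000000] = 0.000000
  V(2,1) = exp(-r*dt) * [p*0.000000 + (1-p)*3.509859] = 1.543332
  V(2,2) = exp(-r*dt) * [p*3.509859 + (1-p)*7.687764] = 5.275147
  V(1,0) = exp(-r*dt) * [p*0.000000 + (1-p)*1.543332] = 0.678624
  V(1,1) = exp(-r*dt) * [p*1.543332 + (1-p)*5.275147] = 3.152693
  V(0,0) = exp(-r*dt) * [p*0.678624 + (1-p)*3.152693] = 1.752625

Answer: Price = V(0,0) = 1.7526


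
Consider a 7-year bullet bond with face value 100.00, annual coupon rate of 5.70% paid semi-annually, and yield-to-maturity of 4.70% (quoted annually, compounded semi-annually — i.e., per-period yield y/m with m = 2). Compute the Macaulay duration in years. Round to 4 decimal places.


Answer: Macaulay duration = 5.9069 years

Derivation:
Coupon per period c = face * coupon_rate / m = 2.850000
Periods per year m = 2; per-period yield y/m = 0.023500
Number of cashflows N = 14
Cashflows (t years, CF_t, discount factor 1/(1+y/m)^(m*t), PV):
  t = 0.5000: CF_t = 2.850000, DF = 0.977040, PV = 2.784563
  t = 1.0000: CF_t = 2.850000, DF = 0.954606, PV = 2.720628
  t = 1.5000: CF_t = 2.850000, DF = 0.932688, PV = 2.658161
  t = 2.0000: CF_t = 2.850000, DF = 0.911273, PV = 2.597129
  t = 2.5000: CF_t = 2.850000, DF = 0.890350, PV = 2.537498
  t = 3.0000: CF_t = 2.850000, DF = 0.869907, PV = 2.479235
  t = 3.5000: CF_t = 2.850000, DF = 0.849934, PV = 2.422311
  t = 4.0000: CF_t = 2.850000, DF = 0.830419, PV = 2.366694
  t = 4.5000: CF_t = 2.850000, DF = 0.811352, PV = 2.312354
  t = 5.0000: CF_t = 2.850000, DF = 0.792723, PV = 2.259261
  t = 5.5000: CF_t = 2.850000, DF = 0.774522, PV = 2.207387
  t = 6.0000: CF_t = 2.850000, DF = 0.756739, PV = 2.156705
  t = 6.5000: CF_t = 2.850000, DF = 0.739363, PV = 2.107186
  t = 7.0000: CF_t = 102.850000, DF = 0.722387, PV = 74.297541
Price P = sum_t PV_t = 105.906652
Macaulay numerator sum_t t * PV_t:
  t * PV_t at t = 0.5000: 1.392281
  t * PV_t at t = 1.0000: 2.720628
  t * PV_t at t = 1.5000: 3.987242
  t * PV_t at t = 2.0000: 5.194257
  t * PV_t at t = 2.5000: 6.343744
  t * PV_t at t = 3.0000: 7.437706
  t * PV_t at t = 3.5000: 8.478089
  t * PV_t at t = 4.0000: 9.466775
  t * PV_t at t = 4.5000: 10.405591
  t * PV_t at t = 5.0000: 11.296305
  t * PV_t at t = 5.5000: 12.140630
  t * PV_t at t = 6.0000: 12.940229
  t * PV_t at t = 6.5000: 13.696708
  t * PV_t at t = 7.0000: 520.082784
Macaulay duration D = (sum_t t * PV_t) / P = 625.582970 / 105.906652 = 5.906928


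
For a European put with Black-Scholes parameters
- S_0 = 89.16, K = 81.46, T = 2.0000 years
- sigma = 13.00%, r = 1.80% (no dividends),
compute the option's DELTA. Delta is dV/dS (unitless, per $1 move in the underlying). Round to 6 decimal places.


Answer: Delta = -0.217985

Derivation:
d1 = 0.7790163115; d2 = 0.5951685484
phi(d1) = 0.2945307874; exp(-qT) = 1.0000000000; exp(-rT) = 0.9646402935
N(-d1) = 0.2179850531
Delta = -exp(-qT) * N(-d1) = -1.0000000000 * 0.2179850531 = -0.217985


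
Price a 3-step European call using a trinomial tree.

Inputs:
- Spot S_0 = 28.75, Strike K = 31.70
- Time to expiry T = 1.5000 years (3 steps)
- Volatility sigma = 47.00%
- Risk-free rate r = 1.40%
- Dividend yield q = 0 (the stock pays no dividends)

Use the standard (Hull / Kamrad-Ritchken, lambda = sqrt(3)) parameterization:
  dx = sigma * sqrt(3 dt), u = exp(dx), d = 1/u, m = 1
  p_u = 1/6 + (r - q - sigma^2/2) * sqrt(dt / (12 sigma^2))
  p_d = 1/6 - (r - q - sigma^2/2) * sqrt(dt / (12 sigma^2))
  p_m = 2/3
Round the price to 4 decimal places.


dt = T/N = 0.500000; dx = sigma*sqrt(3*dt) = 0.575630
u = exp(dx) = 1.778251; d = 1/u = 0.562350
p_u = 0.124778, p_m = 0.666667, p_d = 0.208556
Discount per step: exp(-r*dt) = 0.993024
Stock lattice S(k, j) with j the centered position index:
  k=0: S(0,+0) = 28.7500
  k=1: S(1,-1) = 16.1676; S(1,+0) = 28.7500; S(1,+1) = 51.1247
  k=2: S(2,-2) = 9.0918; S(2,-1) = 16.1676; S(2,+0) = 28.7500; S(2,+1) = 51.1247; S(2,+2) = 90.9125
  k=3: S(3,-3) = 5.1128; S(3,-2) = 9.0918; S(3,-1) = 16.1676; S(3,+0) = 28.7500; S(3,+1) = 51.1247; S(3,+2) = 90.9125; S(3,+3) = 161.6653
Terminal payoffs V(N, j) = max(S_T - K, 0):
  V(3,-3) = 0.000000; V(3,-2) = 0.000000; V(3,-1) = 0.000000; V(3,+0) = 0.000000; V(3,+1) = 19.424706; V(3,+2) = 59.212540; V(3,+3) = 129.965282
Backward induction: V(k, j) = exp(-r*dt) * [p_u * V(k+1, j+1) + p_m * V(k+1, j) + p_d * V(k+1, j-1)]
  V(2,-2) = exp(-r*dt) * [p_u*0.000000 + p_m*0.000000 + p_d*0.000000] = 0.000000
  V(2,-1) = exp(-r*dt) * [p_u*0.000000 + p_m*0.000000 + p_d*0.000000] = 0.000000
  V(2,+0) = exp(-r*dt) * [p_u*19.424706 + p_m*0.000000 + p_d*0.000000] = 2.406865
  V(2,+1) = exp(-r*dt) * [p_u*59.212540 + p_m*19.424706 + p_d*0.000000] = 20.196343
  V(2,+2) = exp(-r*dt) * [p_u*129.965282 + p_m*59.212540 + p_d*19.424706] = 59.326197
  V(1,-1) = exp(-r*dt) * [p_u*2.406865 + p_m*0.000000 + p_d*0.000000] = 0.298228
  V(1,+0) = exp(-r*dt) * [p_u*20.196343 + p_m*2.406865 + p_d*0.000000] = 4.095860
  V(1,+1) = exp(-r*dt) * [p_u*59.326197 + p_m*20.196343 + p_d*2.406865] = 21.219726
  V(0,+0) = exp(-r*dt) * [p_u*21.219726 + p_m*4.095860 + p_d*0.298228] = 5.402570

Answer: Price = V(0,0) = 5.4026


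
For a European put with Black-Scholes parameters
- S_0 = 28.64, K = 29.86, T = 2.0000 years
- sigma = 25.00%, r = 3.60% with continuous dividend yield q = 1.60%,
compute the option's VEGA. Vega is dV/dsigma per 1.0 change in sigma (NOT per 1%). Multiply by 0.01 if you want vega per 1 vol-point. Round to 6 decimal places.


Answer: Vega = 15.419923

Derivation:
d1 = 0.1719246699; d2 = -0.1816287207
phi(d1) = 0.3930896487; exp(-qT) = 0.9685065821; exp(-rT) = 0.9305308958
Vega = S * exp(-qT) * phi(d1) * sqrt(T) = 28.6400 * 0.9685065821 * 0.3930896487 * 1.4142135624 = 15.419923


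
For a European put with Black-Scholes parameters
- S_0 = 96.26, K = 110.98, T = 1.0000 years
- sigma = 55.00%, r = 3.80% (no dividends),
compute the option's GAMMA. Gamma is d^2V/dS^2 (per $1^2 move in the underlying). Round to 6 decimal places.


d1 = 0.0853688345; d2 = -0.4646311655
phi(d1) = 0.3974912125; exp(-qT) = 1.0000000000; exp(-rT) = 0.9627129409
Gamma = exp(-qT) * phi(d1) / (S * sigma * sqrt(T)) = 1.0000000000 * 0.3974912125 / (96.2600 * 0.5500 * 1.0000000000) = 0.007508

Answer: Gamma = 0.007508


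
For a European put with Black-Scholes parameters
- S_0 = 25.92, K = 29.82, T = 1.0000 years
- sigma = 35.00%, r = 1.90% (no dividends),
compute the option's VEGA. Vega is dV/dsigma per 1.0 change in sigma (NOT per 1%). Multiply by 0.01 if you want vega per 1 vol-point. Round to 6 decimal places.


d1 = -0.1711841082; d2 = -0.5211841082
phi(d1) = 0.3931395926; exp(-qT) = 1.0000000000; exp(-rT) = 0.9811793622
Vega = S * exp(-qT) * phi(d1) * sqrt(T) = 25.9200 * 1.0000000000 * 0.3931395926 * 1.0000000000 = 10.190178

Answer: Vega = 10.190178


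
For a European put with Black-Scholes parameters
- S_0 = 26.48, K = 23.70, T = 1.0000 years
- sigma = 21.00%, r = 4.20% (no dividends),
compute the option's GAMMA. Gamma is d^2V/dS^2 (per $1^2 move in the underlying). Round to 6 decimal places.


d1 = 0.8331651568; d2 = 0.6231651568
phi(d1) = 0.2819513833; exp(-qT) = 1.0000000000; exp(-rT) = 0.9588697806
Gamma = exp(-qT) * phi(d1) / (S * sigma * sqrt(T)) = 1.0000000000 * 0.2819513833 / (26.4800 * 0.2100 * 1.0000000000) = 0.050703

Answer: Gamma = 0.050703


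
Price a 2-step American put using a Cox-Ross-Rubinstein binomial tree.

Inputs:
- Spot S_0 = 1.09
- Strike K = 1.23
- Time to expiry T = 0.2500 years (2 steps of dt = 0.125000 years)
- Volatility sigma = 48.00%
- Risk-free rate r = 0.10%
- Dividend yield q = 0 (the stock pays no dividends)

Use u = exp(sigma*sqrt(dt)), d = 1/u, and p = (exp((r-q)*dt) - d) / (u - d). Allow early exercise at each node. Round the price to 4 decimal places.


Answer: Price = V(0,0) = 0.2028

Derivation:
dt = T/N = 0.125000
u = exp(sigma*sqrt(dt)) = 1.184956; d = 1/u = 0.843913
p = (exp((r-q)*dt) - d) / (u - d) = 0.458042
Discount per step: exp(-r*dt) = 0.999875
Stock lattice S(k, i) with i counting down-moves:
  k=0: S(0,0) = 1.0900
  k=1: S(1,0) = 1.2916; S(1,1) = 0.9199
  k=2: S(2,0) = 1.5305; S(2,1) = 1.0900; S(2,2) = 0.7763
Terminal payoffs V(N, i) = max(K - S_T, 0):
  V(2,0) = 0.000000; V(2,1) = 0.140000; V(2,2) = 0.453713
Backward induction: V(k, i) = exp(-r*dt) * [p * V(k+1, i) + (1-p) * V(k+1, i+1)]; then take max(V_cont, immediate exercise) for American.
  V(1,0) = exp(-r*dt) * [p*0.000000 + (1-p)*0.140000] = 0.075865; exercise = 0.000000; V(1,0) = max -> 0.075865
  V(1,1) = exp(-r*dt) * [p*0.140000 + (1-p)*0.453713] = 0.309981; exercise = 0.310135; V(1,1) = max -> 0.310135
  V(0,0) = exp(-r*dt) * [p*0.075865 + (1-p)*0.310135] = 0.202804; exercise = 0.140000; V(0,0) = max -> 0.202804


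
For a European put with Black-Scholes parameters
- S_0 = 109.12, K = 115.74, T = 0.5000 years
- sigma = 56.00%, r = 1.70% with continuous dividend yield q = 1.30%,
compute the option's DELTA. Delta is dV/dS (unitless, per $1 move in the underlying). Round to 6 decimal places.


Answer: Delta = -0.475249

Derivation:
d1 = 0.0543004923; d2 = -0.3416793051
phi(d1) = 0.3983545644; exp(-qT) = 0.9935210793; exp(-rT) = 0.9915360229
N(-d1) = 0.4783478787
Delta = -exp(-qT) * N(-d1) = -0.9935210793 * 0.4783478787 = -0.475249


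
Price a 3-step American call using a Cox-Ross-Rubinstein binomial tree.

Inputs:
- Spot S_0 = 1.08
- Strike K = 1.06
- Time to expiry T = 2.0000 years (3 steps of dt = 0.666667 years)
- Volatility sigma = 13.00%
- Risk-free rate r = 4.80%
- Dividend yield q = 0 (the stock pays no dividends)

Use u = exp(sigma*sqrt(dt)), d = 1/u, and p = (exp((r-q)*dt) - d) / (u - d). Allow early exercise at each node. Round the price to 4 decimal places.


Answer: Price = V(0,0) = 0.1512

Derivation:
dt = T/N = 0.666667
u = exp(sigma*sqrt(dt)) = 1.111983; d = 1/u = 0.899295
p = (exp((r-q)*dt) - d) / (u - d) = 0.626377
Discount per step: exp(-r*dt) = 0.968507
Stock lattice S(k, i) with i counting down-moves:
  k=0: S(0,0) = 1.0800
  k=1: S(1,0) = 1.2009; S(1,1) = 0.9712
  k=2: S(2,0) = 1.3354; S(2,1) = 1.0800; S(2,2) = 0.8734
  k=3: S(3,0) = 1.4850; S(3,1) = 1.2009; S(3,2) = 0.9712; S(3,3) = 0.7855
Terminal payoffs V(N, i) = max(S_T - K, 0):
  V(3,0) = 0.424970; V(3,1) = 0.140941; V(3,2) = 0.000000; V(3,3) = 0.000000
Backward induction: V(k, i) = exp(-r*dt) * [p * V(k+1, i) + (1-p) * V(k+1, i+1)]; then take max(V_cont, immediate exercise) for American.
  V(2,0) = exp(-r*dt) * [p*0.424970 + (1-p)*0.140941] = 0.308809; exercise = 0.275426; V(2,0) = max -> 0.308809
  V(2,1) = exp(-r*dt) * [p*0.140941 + (1-p)*0.000000] = 0.085502; exercise = 0.020000; V(2,1) = max -> 0.085502
  V(2,2) = exp(-r*dt) * [p*0.000000 + (1-p)*0.000000] = 0.000000; exercise = 0.000000; V(2,2) = max -> 0.000000
  V(1,0) = exp(-r*dt) * [p*0.308809 + (1-p)*0.085502] = 0.218278; exercise = 0.140941; V(1,0) = max -> 0.218278
  V(1,1) = exp(-r*dt) * [p*0.085502 + (1-p)*0.000000] = 0.051870; exercise = 0.000000; V(1,1) = max -> 0.051870
  V(0,0) = exp(-r*dt) * [p*0.218278 + (1-p)*0.051870] = 0.151188; exercise = 0.020000; V(0,0) = max -> 0.151188


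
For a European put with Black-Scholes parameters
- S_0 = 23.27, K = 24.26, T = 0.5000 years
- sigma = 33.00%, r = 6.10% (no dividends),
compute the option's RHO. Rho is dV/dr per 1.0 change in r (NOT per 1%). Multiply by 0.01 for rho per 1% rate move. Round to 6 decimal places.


Answer: Rho = -6.651545

Derivation:
d1 = 0.0688296618; d2 = -0.1645155760
phi(d1) = 0.3979983998; exp(-qT) = 1.0000000000; exp(-rT) = 0.9699604321
N(-d2) = 0.5653373570
Rho = -K*T*exp(-rT)*N(-d2) = -24.2600 * 0.5000 * 0.9699604321 * 0.5653373570 = -6.651545


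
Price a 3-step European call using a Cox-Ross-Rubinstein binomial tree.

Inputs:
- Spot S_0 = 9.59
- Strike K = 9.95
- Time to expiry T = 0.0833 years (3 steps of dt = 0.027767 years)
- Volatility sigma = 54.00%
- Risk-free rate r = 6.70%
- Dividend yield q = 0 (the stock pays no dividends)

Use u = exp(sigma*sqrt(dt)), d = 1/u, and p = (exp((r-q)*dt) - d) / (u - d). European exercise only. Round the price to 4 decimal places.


Answer: Price = V(0,0) = 0.4990

Derivation:
dt = T/N = 0.027767
u = exp(sigma*sqrt(dt)) = 1.094155; d = 1/u = 0.913948
p = (exp((r-q)*dt) - d) / (u - d) = 0.487853
Discount per step: exp(-r*dt) = 0.998141
Stock lattice S(k, i) with i counting down-moves:
  k=0: S(0,0) = 9.5900
  k=1: S(1,0) = 10.4929; S(1,1) = 8.7648
  k=2: S(2,0) = 11.4809; S(2,1) = 9.5900; S(2,2) = 8.0105
  k=3: S(3,0) = 12.5619; S(3,1) = 10.4929; S(3,2) = 8.7648; S(3,3) = 7.3212
Terminal payoffs V(N, i) = max(S_T - K, 0):
  V(3,0) = 2.611881; V(3,1) = 0.542942; V(3,2) = 0.000000; V(3,3) = 0.000000
Backward induction: V(k, i) = exp(-r*dt) * [p * V(k+1, i) + (1-p) * V(k+1, i+1)].
  V(2,0) = exp(-r*dt) * [p*2.611881 + (1-p)*0.542942] = 1.549395
  V(2,1) = exp(-r*dt) * [p*0.542942 + (1-p)*0.000000] = 0.264384
  V(2,2) = exp(-r*dt) * [p*0.000000 + (1-p)*0.000000] = 0.000000
  V(1,0) = exp(-r*dt) * [p*1.549395 + (1-p)*0.264384] = 0.889623
  V(1,1) = exp(-r*dt) * [p*0.264384 + (1-p)*0.000000] = 0.128741
  V(0,0) = exp(-r*dt) * [p*0.889623 + (1-p)*0.128741] = 0.499010


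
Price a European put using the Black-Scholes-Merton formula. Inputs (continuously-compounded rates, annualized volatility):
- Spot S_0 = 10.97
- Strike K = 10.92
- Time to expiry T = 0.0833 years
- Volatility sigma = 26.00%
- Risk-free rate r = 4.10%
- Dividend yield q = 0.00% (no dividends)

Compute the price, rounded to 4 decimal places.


Answer: Price = 0.2853

Derivation:
d1 = (ln(S/K) + (r - q + 0.5*sigma^2) * T) / (sigma * sqrt(T)) = 0.14391083
d2 = d1 - sigma * sqrt(T) = 0.06887031
exp(-rT) = 0.99659053; exp(-qT) = 1.00000000
P = K * exp(-rT) * N(-d2) - S_0 * exp(-qT) * N(-d1)
N(-d1) = 0.44278544; N(-d2) = 0.47254643
P = 10.9200 * 0.99659053 * 0.47254643 - 10.9700 * 1.00000000 * 0.44278544 = 0.2853


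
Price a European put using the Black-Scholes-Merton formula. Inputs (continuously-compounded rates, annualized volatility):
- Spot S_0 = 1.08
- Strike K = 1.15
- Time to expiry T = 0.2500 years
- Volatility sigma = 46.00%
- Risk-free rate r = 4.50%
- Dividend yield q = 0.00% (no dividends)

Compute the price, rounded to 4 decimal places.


d1 = (ln(S/K) + (r - q + 0.5*sigma^2) * T) / (sigma * sqrt(T)) = -0.10913435
d2 = d1 - sigma * sqrt(T) = -0.33913435
exp(-rT) = 0.98881304; exp(-qT) = 1.00000000
P = K * exp(-rT) * N(-d2) - S_0 * exp(-qT) * N(-d1)
N(-d1) = 0.54345204; N(-d2) = 0.63274574
P = 1.1500 * 0.98881304 * 0.63274574 - 1.0800 * 1.00000000 * 0.54345204 = 0.1326

Answer: Price = 0.1326


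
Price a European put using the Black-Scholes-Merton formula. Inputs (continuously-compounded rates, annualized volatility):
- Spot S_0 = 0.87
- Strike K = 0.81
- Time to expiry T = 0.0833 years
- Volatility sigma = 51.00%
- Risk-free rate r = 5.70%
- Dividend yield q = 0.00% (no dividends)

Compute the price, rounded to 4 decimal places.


Answer: Price = 0.0237

Derivation:
d1 = (ln(S/K) + (r - q + 0.5*sigma^2) * T) / (sigma * sqrt(T)) = 0.59132651
d2 = d1 - sigma * sqrt(T) = 0.44413164
exp(-rT) = 0.99526315; exp(-qT) = 1.00000000
P = K * exp(-rT) * N(-d2) - S_0 * exp(-qT) * N(-d1)
N(-d1) = 0.27715084; N(-d2) = 0.32847371
P = 0.8100 * 0.99526315 * 0.32847371 - 0.8700 * 1.00000000 * 0.27715084 = 0.0237


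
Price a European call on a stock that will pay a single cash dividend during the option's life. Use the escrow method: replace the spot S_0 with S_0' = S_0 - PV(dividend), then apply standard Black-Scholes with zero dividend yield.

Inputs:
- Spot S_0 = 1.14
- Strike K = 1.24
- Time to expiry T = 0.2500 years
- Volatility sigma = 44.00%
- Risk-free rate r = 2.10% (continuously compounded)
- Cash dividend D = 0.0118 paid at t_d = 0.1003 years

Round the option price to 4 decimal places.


PV(D) = D * exp(-r * t_d) = 0.0118 * 0.99789592 = 0.01177517
S_0' = S_0 - PV(D) = 1.1400 - 0.01177517 = 1.12822483
d1 = (ln(S_0'/K) + (r + sigma^2/2)*T) / (sigma*sqrt(T)) = -0.29552696
d2 = d1 - sigma*sqrt(T) = -0.51552696
exp(-rT) = 0.99476376
N(d1) = 0.38379568; N(d2) = 0.30309242
C = S_0' * N(d1) - K * exp(-rT) * N(d2) = 1.12822483 * 0.38379568 - 1.2400 * 0.99476376 * 0.30309242 = 0.0591

Answer: Price = 0.0591


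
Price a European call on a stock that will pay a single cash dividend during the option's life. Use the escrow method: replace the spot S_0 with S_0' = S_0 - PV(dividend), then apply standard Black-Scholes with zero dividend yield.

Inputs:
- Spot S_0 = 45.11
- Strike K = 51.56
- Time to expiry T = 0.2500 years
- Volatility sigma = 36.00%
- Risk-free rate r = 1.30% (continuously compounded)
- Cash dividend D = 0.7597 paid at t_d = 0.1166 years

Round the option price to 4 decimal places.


Answer: Price = 0.9972

Derivation:
PV(D) = D * exp(-r * t_d) = 0.7597 * 0.99848535 = 0.75854932
S_0' = S_0 - PV(D) = 45.1100 - 0.75854932 = 44.35145068
d1 = (ln(S_0'/K) + (r + sigma^2/2)*T) / (sigma*sqrt(T)) = -0.72861533
d2 = d1 - sigma*sqrt(T) = -0.90861533
exp(-rT) = 0.99675528
N(d1) = 0.23311850; N(d2) = 0.18177660
C = S_0' * N(d1) - K * exp(-rT) * N(d2) = 44.35145068 * 0.23311850 - 51.5600 * 0.99675528 * 0.18177660 = 0.9972


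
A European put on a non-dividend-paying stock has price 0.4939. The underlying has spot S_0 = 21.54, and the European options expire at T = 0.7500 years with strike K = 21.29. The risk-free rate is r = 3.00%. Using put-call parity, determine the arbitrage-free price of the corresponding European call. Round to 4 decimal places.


Answer: Call price = 1.2176

Derivation:
Put-call parity: C - P = S_0 * exp(-qT) - K * exp(-rT).
S_0 * exp(-qT) = 21.5400 * 1.00000000 = 21.54000000
K * exp(-rT) = 21.2900 * 0.97775124 = 20.81632384
C = P + S*exp(-qT) - K*exp(-rT)
C = 0.4939 + 21.54000000 - 20.81632384 = 1.2176


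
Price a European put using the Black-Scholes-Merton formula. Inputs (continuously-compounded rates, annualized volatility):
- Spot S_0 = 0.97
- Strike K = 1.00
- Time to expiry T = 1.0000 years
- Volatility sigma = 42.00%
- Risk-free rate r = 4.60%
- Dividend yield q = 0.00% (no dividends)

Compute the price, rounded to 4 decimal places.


Answer: Price = 0.1527

Derivation:
d1 = (ln(S/K) + (r - q + 0.5*sigma^2) * T) / (sigma * sqrt(T)) = 0.24700189
d2 = d1 - sigma * sqrt(T) = -0.17299811
exp(-rT) = 0.95504196; exp(-qT) = 1.00000000
P = K * exp(-rT) * N(-d2) - S_0 * exp(-qT) * N(-d1)
N(-d1) = 0.40245338; N(-d2) = 0.56867354
P = 1.0000 * 0.95504196 * 0.56867354 - 0.9700 * 1.00000000 * 0.40245338 = 0.1527


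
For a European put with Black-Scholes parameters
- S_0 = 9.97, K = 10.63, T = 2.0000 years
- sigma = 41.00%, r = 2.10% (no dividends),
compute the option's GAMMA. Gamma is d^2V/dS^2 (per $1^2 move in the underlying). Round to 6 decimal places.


d1 = 0.2517996755; d2 = -0.3280278850
phi(d1) = 0.3864935608; exp(-qT) = 1.0000000000; exp(-rT) = 0.9588697806
Gamma = exp(-qT) * phi(d1) / (S * sigma * sqrt(T)) = 1.0000000000 * 0.3864935608 / (9.9700 * 0.4100 * 1.4142135624) = 0.066857

Answer: Gamma = 0.066857


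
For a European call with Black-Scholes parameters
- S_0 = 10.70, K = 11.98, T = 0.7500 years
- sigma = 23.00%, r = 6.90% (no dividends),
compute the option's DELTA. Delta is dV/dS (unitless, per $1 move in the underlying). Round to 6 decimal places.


Answer: Delta = 0.417660

Derivation:
d1 = -0.2078830032; d2 = -0.4070688461
phi(d1) = 0.3904145308; exp(-qT) = 1.0000000000; exp(-rT) = 0.9495662287
N(d1) = 0.4176601604
Delta = exp(-qT) * N(d1) = 1.0000000000 * 0.4176601604 = 0.417660


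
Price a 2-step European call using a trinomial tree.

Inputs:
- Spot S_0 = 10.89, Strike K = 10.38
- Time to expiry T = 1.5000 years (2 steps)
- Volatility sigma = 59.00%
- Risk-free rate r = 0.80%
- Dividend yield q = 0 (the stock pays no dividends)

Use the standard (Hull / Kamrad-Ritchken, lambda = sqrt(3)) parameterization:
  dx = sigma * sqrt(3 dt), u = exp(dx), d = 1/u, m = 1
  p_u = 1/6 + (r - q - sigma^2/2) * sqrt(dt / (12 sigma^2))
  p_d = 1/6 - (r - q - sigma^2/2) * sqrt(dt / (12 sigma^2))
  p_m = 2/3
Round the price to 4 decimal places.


dt = T/N = 0.750000; dx = sigma*sqrt(3*dt) = 0.885000
u = exp(dx) = 2.422984; d = 1/u = 0.412714
p_u = 0.096306, p_m = 0.666667, p_d = 0.237027
Discount per step: exp(-r*dt) = 0.994018
Stock lattice S(k, j) with j the centered position index:
  k=0: S(0,+0) = 10.8900
  k=1: S(1,-1) = 4.4945; S(1,+0) = 10.8900; S(1,+1) = 26.3863
  k=2: S(2,-2) = 1.8549; S(2,-1) = 4.4945; S(2,+0) = 10.8900; S(2,+1) = 26.3863; S(2,+2) = 63.9336
Terminal payoffs V(N, j) = max(S_T - K, 0):
  V(2,-2) = 0.000000; V(2,-1) = 0.000000; V(2,+0) = 0.510000; V(2,+1) = 16.006300; V(2,+2) = 53.553593
Backward induction: V(k, j) = exp(-r*dt) * [p_u * V(k+1, j+1) + p_m * V(k+1, j) + p_d * V(k+1, j-1)]
  V(1,-1) = exp(-r*dt) * [p_u*0.510000 + p_m*0.000000 + p_d*0.000000] = 0.048822
  V(1,+0) = exp(-r*dt) * [p_u*16.006300 + p_m*0.510000 + p_d*0.000000] = 1.870255
  V(1,+1) = exp(-r*dt) * [p_u*53.553593 + p_m*16.006300 + p_d*0.510000] = 15.853900
  V(0,+0) = exp(-r*dt) * [p_u*15.853900 + p_m*1.870255 + p_d*0.048822] = 2.768581

Answer: Price = V(0,0) = 2.7686


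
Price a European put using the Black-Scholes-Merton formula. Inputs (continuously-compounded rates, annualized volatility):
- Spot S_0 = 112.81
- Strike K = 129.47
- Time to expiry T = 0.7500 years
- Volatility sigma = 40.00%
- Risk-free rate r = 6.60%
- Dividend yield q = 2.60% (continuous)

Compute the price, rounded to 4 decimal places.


Answer: Price = 23.1340

Derivation:
d1 = (ln(S/K) + (r - q + 0.5*sigma^2) * T) / (sigma * sqrt(T)) = -0.13782565
d2 = d1 - sigma * sqrt(T) = -0.48423581
exp(-rT) = 0.95170516; exp(-qT) = 0.98068890
P = K * exp(-rT) * N(-d2) - S_0 * exp(-qT) * N(-d1)
N(-d1) = 0.55481089; N(-d2) = 0.68589074
P = 129.4700 * 0.95170516 * 0.68589074 - 112.8100 * 0.98068890 * 0.55481089 = 23.1340


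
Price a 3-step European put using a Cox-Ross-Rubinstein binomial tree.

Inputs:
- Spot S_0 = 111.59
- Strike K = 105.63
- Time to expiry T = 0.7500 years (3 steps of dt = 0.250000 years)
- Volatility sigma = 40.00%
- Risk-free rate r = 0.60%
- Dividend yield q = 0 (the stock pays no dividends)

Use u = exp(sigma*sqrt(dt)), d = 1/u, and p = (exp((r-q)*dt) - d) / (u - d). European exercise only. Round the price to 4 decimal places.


dt = T/N = 0.250000
u = exp(sigma*sqrt(dt)) = 1.221403; d = 1/u = 0.818731
p = (exp((r-q)*dt) - d) / (u - d) = 0.453894
Discount per step: exp(-r*dt) = 0.998501
Stock lattice S(k, i) with i counting down-moves:
  k=0: S(0,0) = 111.5900
  k=1: S(1,0) = 136.2963; S(1,1) = 91.3622
  k=2: S(2,0) = 166.4727; S(2,1) = 111.5900; S(2,2) = 74.8010
  k=3: S(3,0) = 203.3302; S(3,1) = 136.2963; S(3,2) = 91.3622; S(3,3) = 61.2419
Terminal payoffs V(N, i) = max(K - S_T, 0):
  V(3,0) = 0.000000; V(3,1) = 0.000000; V(3,2) = 14.267835; V(3,3) = 44.388110
Backward induction: V(k, i) = exp(-r*dt) * [p * V(k+1, i) + (1-p) * V(k+1, i+1)].
  V(2,0) = exp(-r*dt) * [p*0.000000 + (1-p)*0.000000] = 0.000000
  V(2,1) = exp(-r*dt) * [p*0.000000 + (1-p)*14.267835] = 7.780073
  V(2,2) = exp(-r*dt) * [p*14.267835 + (1-p)*44.388110] = 30.670660
  V(1,0) = exp(-r*dt) * [p*0.000000 + (1-p)*7.780073] = 4.242377
  V(1,1) = exp(-r*dt) * [p*7.780073 + (1-p)*30.670660] = 20.250363
  V(0,0) = exp(-r*dt) * [p*4.242377 + (1-p)*20.250363] = 12.964974

Answer: Price = V(0,0) = 12.9650


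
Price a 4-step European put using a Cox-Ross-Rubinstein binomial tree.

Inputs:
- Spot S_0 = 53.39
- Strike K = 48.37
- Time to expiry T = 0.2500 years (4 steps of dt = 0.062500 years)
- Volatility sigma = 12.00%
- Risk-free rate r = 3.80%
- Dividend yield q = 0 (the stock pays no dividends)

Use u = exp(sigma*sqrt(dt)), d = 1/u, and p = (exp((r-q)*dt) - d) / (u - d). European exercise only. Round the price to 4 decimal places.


Answer: Price = V(0,0) = 0.0483

Derivation:
dt = T/N = 0.062500
u = exp(sigma*sqrt(dt)) = 1.030455; d = 1/u = 0.970446
p = (exp((r-q)*dt) - d) / (u - d) = 0.532125
Discount per step: exp(-r*dt) = 0.997628
Stock lattice S(k, i) with i counting down-moves:
  k=0: S(0,0) = 53.3900
  k=1: S(1,0) = 55.0160; S(1,1) = 51.8121
  k=2: S(2,0) = 56.6915; S(2,1) = 53.3900; S(2,2) = 50.2808
  k=3: S(3,0) = 58.4180; S(3,1) = 55.0160; S(3,2) = 51.8121; S(3,3) = 48.7948
  k=4: S(4,0) = 60.1971; S(4,1) = 56.6915; S(4,2) = 53.3900; S(4,3) = 50.2808; S(4,4) = 47.3527
Terminal payoffs V(N, i) = max(K - S_T, 0):
  V(4,0) = 0.000000; V(4,1) = 0.000000; V(4,2) = 0.000000; V(4,3) = 0.000000; V(4,4) = 1.017318
Backward induction: V(k, i) = exp(-r*dt) * [p * V(k+1, i) + (1-p) * V(k+1, i+1)].
  V(3,0) = exp(-r*dt) * [p*0.000000 + (1-p)*0.000000] = 0.000000
  V(3,1) = exp(-r*dt) * [p*0.000000 + (1-p)*0.000000] = 0.000000
  V(3,2) = exp(-r*dt) * [p*0.000000 + (1-p)*0.000000] = 0.000000
  V(3,3) = exp(-r*dt) * [p*0.000000 + (1-p)*1.017318] = 0.474849
  V(2,0) = exp(-r*dt) * [p*0.000000 + (1-p)*0.000000] = 0.000000
  V(2,1) = exp(-r*dt) * [p*0.000000 + (1-p)*0.000000] = 0.000000
  V(2,2) = exp(-r*dt) * [p*0.000000 + (1-p)*0.474849] = 0.221643
  V(1,0) = exp(-r*dt) * [p*0.000000 + (1-p)*0.000000] = 0.000000
  V(1,1) = exp(-r*dt) * [p*0.000000 + (1-p)*0.221643] = 0.103455
  V(0,0) = exp(-r*dt) * [p*0.000000 + (1-p)*0.103455] = 0.048289


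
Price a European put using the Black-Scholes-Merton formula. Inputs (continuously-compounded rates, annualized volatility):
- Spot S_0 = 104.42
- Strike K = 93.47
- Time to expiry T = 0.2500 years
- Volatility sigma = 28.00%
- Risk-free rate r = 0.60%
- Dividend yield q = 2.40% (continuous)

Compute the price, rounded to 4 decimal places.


d1 = (ln(S/K) + (r - q + 0.5*sigma^2) * T) / (sigma * sqrt(T)) = 0.82914785
d2 = d1 - sigma * sqrt(T) = 0.68914785
exp(-rT) = 0.99850112; exp(-qT) = 0.99401796
P = K * exp(-rT) * N(-d2) - S_0 * exp(-qT) * N(-d1)
N(-d1) = 0.20351038; N(-d2) = 0.24536512
P = 93.4700 * 0.99850112 * 0.24536512 - 104.4200 * 0.99401796 * 0.20351038 = 1.7765

Answer: Price = 1.7765


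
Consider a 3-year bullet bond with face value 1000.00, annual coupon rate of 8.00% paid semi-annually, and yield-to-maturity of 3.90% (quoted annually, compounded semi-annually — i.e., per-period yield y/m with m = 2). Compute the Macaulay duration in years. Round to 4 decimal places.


Answer: Macaulay duration = 2.7427 years

Derivation:
Coupon per period c = face * coupon_rate / m = 40.000000
Periods per year m = 2; per-period yield y/m = 0.019500
Number of cashflows N = 6
Cashflows (t years, CF_t, discount factor 1/(1+y/m)^(m*t), PV):
  t = 0.5000: CF_t = 40.000000, DF = 0.980873, PV = 39.234919
  t = 1.0000: CF_t = 40.000000, DF = 0.962112, PV = 38.484472
  t = 1.5000: CF_t = 40.000000, DF = 0.943709, PV = 37.748378
  t = 2.0000: CF_t = 40.000000, DF = 0.925659, PV = 37.026364
  t = 2.5000: CF_t = 40.000000, DF = 0.907954, PV = 36.318160
  t = 3.0000: CF_t = 1040.000000, DF = 0.890588, PV = 926.211051
Price P = sum_t PV_t = 1115.023345
Macaulay numerator sum_t t * PV_t:
  t * PV_t at t = 0.5000: 19.617460
  t * PV_t at t = 1.0000: 38.484472
  t * PV_t at t = 1.5000: 56.622568
  t * PV_t at t = 2.0000: 74.052729
  t * PV_t at t = 2.5000: 90.795401
  t * PV_t at t = 3.0000: 2778.633154
Macaulay duration D = (sum_t t * PV_t) / P = 3058.205783 / 1115.023345 = 2.742728


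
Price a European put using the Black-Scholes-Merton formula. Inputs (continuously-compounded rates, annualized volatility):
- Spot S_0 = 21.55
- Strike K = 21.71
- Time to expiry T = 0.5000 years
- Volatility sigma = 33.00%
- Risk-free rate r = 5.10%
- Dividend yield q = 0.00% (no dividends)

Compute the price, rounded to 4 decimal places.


d1 = (ln(S/K) + (r - q + 0.5*sigma^2) * T) / (sigma * sqrt(T)) = 0.19425223
d2 = d1 - sigma * sqrt(T) = -0.03909301
exp(-rT) = 0.97482238; exp(-qT) = 1.00000000
P = K * exp(-rT) * N(-d2) - S_0 * exp(-qT) * N(-d1)
N(-d1) = 0.42298919; N(-d2) = 0.51559188
P = 21.7100 * 0.97482238 * 0.51559188 - 21.5500 * 1.00000000 * 0.42298919 = 1.7963

Answer: Price = 1.7963


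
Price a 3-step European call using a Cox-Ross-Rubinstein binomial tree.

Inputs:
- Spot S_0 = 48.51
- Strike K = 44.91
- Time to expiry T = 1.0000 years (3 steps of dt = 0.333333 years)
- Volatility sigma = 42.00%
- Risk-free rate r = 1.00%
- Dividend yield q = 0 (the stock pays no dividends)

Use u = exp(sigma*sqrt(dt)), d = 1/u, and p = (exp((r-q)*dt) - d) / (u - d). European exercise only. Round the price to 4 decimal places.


Answer: Price = V(0,0) = 10.4333

Derivation:
dt = T/N = 0.333333
u = exp(sigma*sqrt(dt)) = 1.274415; d = 1/u = 0.784674
p = (exp((r-q)*dt) - d) / (u - d) = 0.446491
Discount per step: exp(-r*dt) = 0.996672
Stock lattice S(k, i) with i counting down-moves:
  k=0: S(0,0) = 48.5100
  k=1: S(1,0) = 61.8219; S(1,1) = 38.0645
  k=2: S(2,0) = 78.7867; S(2,1) = 48.5100; S(2,2) = 29.8682
  k=3: S(3,0) = 100.4069; S(3,1) = 61.8219; S(3,2) = 38.0645; S(3,3) = 23.4368
Terminal payoffs V(N, i) = max(S_T - K, 0):
  V(3,0) = 55.496937; V(3,1) = 16.911863; V(3,2) = 0.000000; V(3,3) = 0.000000
Backward induction: V(k, i) = exp(-r*dt) * [p * V(k+1, i) + (1-p) * V(k+1, i+1)].
  V(2,0) = exp(-r*dt) * [p*55.496937 + (1-p)*16.911863] = 34.026150
  V(2,1) = exp(-r*dt) * [p*16.911863 + (1-p)*0.000000] = 7.525870
  V(2,2) = exp(-r*dt) * [p*0.000000 + (1-p)*0.000000] = 0.000000
  V(1,0) = exp(-r*dt) * [p*34.026150 + (1-p)*7.525870] = 19.293593
  V(1,1) = exp(-r*dt) * [p*7.525870 + (1-p)*0.000000] = 3.349053
  V(0,0) = exp(-r*dt) * [p*19.293593 + (1-p)*3.349053] = 10.433314


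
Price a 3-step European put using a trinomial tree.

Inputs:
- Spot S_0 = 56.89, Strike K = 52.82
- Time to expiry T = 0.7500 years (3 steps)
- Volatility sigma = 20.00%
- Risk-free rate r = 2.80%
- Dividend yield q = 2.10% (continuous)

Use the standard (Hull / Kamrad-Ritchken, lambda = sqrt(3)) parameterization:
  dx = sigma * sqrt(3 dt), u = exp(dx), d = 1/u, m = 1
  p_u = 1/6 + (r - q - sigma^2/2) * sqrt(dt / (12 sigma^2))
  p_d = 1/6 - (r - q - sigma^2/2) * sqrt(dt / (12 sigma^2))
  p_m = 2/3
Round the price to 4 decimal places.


dt = T/N = 0.250000; dx = sigma*sqrt(3*dt) = 0.173205
u = exp(dx) = 1.189110; d = 1/u = 0.840965
p_u = 0.157285, p_m = 0.666667, p_d = 0.176049
Discount per step: exp(-r*dt) = 0.993024
Stock lattice S(k, j) with j the centered position index:
  k=0: S(0,+0) = 56.8900
  k=1: S(1,-1) = 47.8425; S(1,+0) = 56.8900; S(1,+1) = 67.6485
  k=2: S(2,-2) = 40.2339; S(2,-1) = 47.8425; S(2,+0) = 56.8900; S(2,+1) = 67.6485; S(2,+2) = 80.4415
  k=3: S(3,-3) = 33.8353; S(3,-2) = 40.2339; S(3,-1) = 47.8425; S(3,+0) = 56.8900; S(3,+1) = 67.6485; S(3,+2) = 80.4415; S(3,+3) = 95.6537
Terminal payoffs V(N, j) = max(K - S_T, 0):
  V(3,-3) = 18.984710; V(3,-2) = 12.586120; V(3,-1) = 4.977494; V(3,+0) = 0.000000; V(3,+1) = 0.000000; V(3,+2) = 0.000000; V(3,+3) = 0.000000
Backward induction: V(k, j) = exp(-r*dt) * [p_u * V(k+1, j+1) + p_m * V(k+1, j) + p_d * V(k+1, j-1)]
  V(2,-2) = exp(-r*dt) * [p_u*4.977494 + p_m*12.586120 + p_d*18.984710] = 12.428557
  V(2,-1) = exp(-r*dt) * [p_u*0.000000 + p_m*4.977494 + p_d*12.586120] = 5.495495
  V(2,+0) = exp(-r*dt) * [p_u*0.000000 + p_m*0.000000 + p_d*4.977494] = 0.870168
  V(2,+1) = exp(-r*dt) * [p_u*0.000000 + p_m*0.000000 + p_d*0.000000] = 0.000000
  V(2,+2) = exp(-r*dt) * [p_u*0.000000 + p_m*0.000000 + p_d*0.000000] = 0.000000
  V(1,-1) = exp(-r*dt) * [p_u*0.870168 + p_m*5.495495 + p_d*12.428557] = 5.946784
  V(1,+0) = exp(-r*dt) * [p_u*0.000000 + p_m*0.870168 + p_d*5.495495] = 1.536791
  V(1,+1) = exp(-r*dt) * [p_u*0.000000 + p_m*0.000000 + p_d*0.870168] = 0.152123
  V(0,+0) = exp(-r*dt) * [p_u*0.152123 + p_m*1.536791 + p_d*5.946784] = 2.080761

Answer: Price = V(0,0) = 2.0808


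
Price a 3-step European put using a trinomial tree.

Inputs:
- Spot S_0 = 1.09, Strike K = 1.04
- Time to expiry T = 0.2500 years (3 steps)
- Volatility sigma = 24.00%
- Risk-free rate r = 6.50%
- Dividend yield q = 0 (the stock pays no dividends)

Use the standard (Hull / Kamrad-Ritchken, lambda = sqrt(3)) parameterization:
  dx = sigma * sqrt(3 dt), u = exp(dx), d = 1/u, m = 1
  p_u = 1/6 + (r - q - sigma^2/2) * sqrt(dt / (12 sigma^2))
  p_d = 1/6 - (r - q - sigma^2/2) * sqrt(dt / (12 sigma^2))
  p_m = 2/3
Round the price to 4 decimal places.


dt = T/N = 0.083333; dx = sigma*sqrt(3*dt) = 0.120000
u = exp(dx) = 1.127497; d = 1/u = 0.886920
p_u = 0.179236, p_m = 0.666667, p_d = 0.154097
Discount per step: exp(-r*dt) = 0.994598
Stock lattice S(k, j) with j the centered position index:
  k=0: S(0,+0) = 1.0900
  k=1: S(1,-1) = 0.9667; S(1,+0) = 1.0900; S(1,+1) = 1.2290
  k=2: S(2,-2) = 0.8574; S(2,-1) = 0.9667; S(2,+0) = 1.0900; S(2,+1) = 1.2290; S(2,+2) = 1.3857
  k=3: S(3,-3) = 0.7605; S(3,-2) = 0.8574; S(3,-1) = 0.9667; S(3,+0) = 1.0900; S(3,+1) = 1.2290; S(3,+2) = 1.3857; S(3,+3) = 1.5623
Terminal payoffs V(N, j) = max(K - S_T, 0):
  V(3,-3) = 0.279533; V(3,-2) = 0.182576; V(3,-1) = 0.073257; V(3,+0) = 0.000000; V(3,+1) = 0.000000; V(3,+2) = 0.000000; V(3,+3) = 0.000000
Backward induction: V(k, j) = exp(-r*dt) * [p_u * V(k+1, j+1) + p_m * V(k+1, j) + p_d * V(k+1, j-1)]
  V(2,-2) = exp(-r*dt) * [p_u*0.073257 + p_m*0.182576 + p_d*0.279533] = 0.176961
  V(2,-1) = exp(-r*dt) * [p_u*0.000000 + p_m*0.073257 + p_d*0.182576] = 0.076556
  V(2,+0) = exp(-r*dt) * [p_u*0.000000 + p_m*0.000000 + p_d*0.073257] = 0.011228
  V(2,+1) = exp(-r*dt) * [p_u*0.000000 + p_m*0.000000 + p_d*0.000000] = 0.000000
  V(2,+2) = exp(-r*dt) * [p_u*0.000000 + p_m*0.000000 + p_d*0.000000] = 0.000000
  V(1,-1) = exp(-r*dt) * [p_u*0.011228 + p_m*0.076556 + p_d*0.176961] = 0.079885
  V(1,+0) = exp(-r*dt) * [p_u*0.000000 + p_m*0.011228 + p_d*0.076556] = 0.019178
  V(1,+1) = exp(-r*dt) * [p_u*0.000000 + p_m*0.000000 + p_d*0.011228] = 0.001721
  V(0,+0) = exp(-r*dt) * [p_u*0.001721 + p_m*0.019178 + p_d*0.079885] = 0.025267

Answer: Price = V(0,0) = 0.0253


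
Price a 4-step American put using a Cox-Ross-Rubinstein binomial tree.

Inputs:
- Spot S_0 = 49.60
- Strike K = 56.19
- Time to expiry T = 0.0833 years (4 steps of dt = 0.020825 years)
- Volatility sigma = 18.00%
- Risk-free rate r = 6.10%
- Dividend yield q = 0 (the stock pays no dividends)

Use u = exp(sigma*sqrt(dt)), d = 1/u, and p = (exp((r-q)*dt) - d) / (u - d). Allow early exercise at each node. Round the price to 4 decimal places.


Answer: Price = V(0,0) = 6.5900

Derivation:
dt = T/N = 0.020825
u = exp(sigma*sqrt(dt)) = 1.026316; d = 1/u = 0.974359
p = (exp((r-q)*dt) - d) / (u - d) = 0.517972
Discount per step: exp(-r*dt) = 0.998730
Stock lattice S(k, i) with i counting down-moves:
  k=0: S(0,0) = 49.6000
  k=1: S(1,0) = 50.9053; S(1,1) = 48.3282
  k=2: S(2,0) = 52.2449; S(2,1) = 49.6000; S(2,2) = 47.0890
  k=3: S(3,0) = 53.6198; S(3,1) = 50.9053; S(3,2) = 48.3282; S(3,3) = 45.8816
  k=4: S(4,0) = 55.0308; S(4,1) = 52.2449; S(4,2) = 49.6000; S(4,3) = 47.0890; S(4,4) = 44.7051
Terminal payoffs V(N, i) = max(K - S_T, 0):
  V(4,0) = 1.159196; V(4,1) = 3.945116; V(4,2) = 6.590000; V(4,3) = 9.100987; V(4,4) = 11.484856
Backward induction: V(k, i) = exp(-r*dt) * [p * V(k+1, i) + (1-p) * V(k+1, i+1)]; then take max(V_cont, immediate exercise) for American.
  V(3,0) = exp(-r*dt) * [p*1.159196 + (1-p)*3.945116] = 2.498913; exercise = 2.570247; V(3,0) = max -> 2.570247
  V(3,1) = exp(-r*dt) * [p*3.945116 + (1-p)*6.590000] = 5.213399; exercise = 5.284733; V(3,1) = max -> 5.284733
  V(3,2) = exp(-r*dt) * [p*6.590000 + (1-p)*9.100987] = 7.790464; exercise = 7.861799; V(3,2) = max -> 7.861799
  V(3,3) = exp(-r*dt) * [p*9.100987 + (1-p)*11.484856] = 10.237067; exercise = 10.308401; V(3,3) = max -> 10.308401
  V(2,0) = exp(-r*dt) * [p*2.570247 + (1-p)*5.284733] = 3.873782; exercise = 3.945116; V(2,0) = max -> 3.945116
  V(2,1) = exp(-r*dt) * [p*5.284733 + (1-p)*7.861799] = 6.518666; exercise = 6.590000; V(2,1) = max -> 6.590000
  V(2,2) = exp(-r*dt) * [p*7.861799 + (1-p)*10.308401] = 9.029653; exercise = 9.100987; V(2,2) = max -> 9.100987
  V(1,0) = exp(-r*dt) * [p*3.945116 + (1-p)*6.590000] = 5.213399; exercise = 5.284733; V(1,0) = max -> 5.284733
  V(1,1) = exp(-r*dt) * [p*6.590000 + (1-p)*9.100987] = 7.790464; exercise = 7.861799; V(1,1) = max -> 7.861799
  V(0,0) = exp(-r*dt) * [p*5.284733 + (1-p)*7.861799] = 6.518666; exercise = 6.590000; V(0,0) = max -> 6.590000


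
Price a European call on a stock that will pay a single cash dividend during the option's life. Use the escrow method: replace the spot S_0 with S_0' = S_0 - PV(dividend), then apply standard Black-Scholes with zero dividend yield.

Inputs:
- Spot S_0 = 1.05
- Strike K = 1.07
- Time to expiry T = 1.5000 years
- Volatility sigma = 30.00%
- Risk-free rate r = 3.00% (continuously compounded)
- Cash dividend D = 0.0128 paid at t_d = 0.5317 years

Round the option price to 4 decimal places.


PV(D) = D * exp(-r * t_d) = 0.0128 * 0.98417554 = 0.01259745
S_0' = S_0 - PV(D) = 1.0500 - 0.01259745 = 1.03740255
d1 = (ln(S_0'/K) + (r + sigma^2/2)*T) / (sigma*sqrt(T)) = 0.22198200
d2 = d1 - sigma*sqrt(T) = -0.14544146
exp(-rT) = 0.95599748
N(d1) = 0.58783605; N(d2) = 0.44218117
C = S_0' * N(d1) - K * exp(-rT) * N(d2) = 1.03740255 * 0.58783605 - 1.0700 * 0.95599748 * 0.44218117 = 0.1575

Answer: Price = 0.1575


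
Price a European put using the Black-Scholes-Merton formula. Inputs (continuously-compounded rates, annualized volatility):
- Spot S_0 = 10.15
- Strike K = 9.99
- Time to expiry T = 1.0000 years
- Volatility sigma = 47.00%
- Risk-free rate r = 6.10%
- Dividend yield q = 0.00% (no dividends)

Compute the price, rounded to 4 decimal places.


d1 = (ln(S/K) + (r - q + 0.5*sigma^2) * T) / (sigma * sqrt(T)) = 0.39859386
d2 = d1 - sigma * sqrt(T) = -0.07140614
exp(-rT) = 0.94082324; exp(-qT) = 1.00000000
P = K * exp(-rT) * N(-d2) - S_0 * exp(-qT) * N(-d1)
N(-d1) = 0.34509624; N(-d2) = 0.52846274
P = 9.9900 * 0.94082324 * 0.52846274 - 10.1500 * 1.00000000 * 0.34509624 = 1.4642

Answer: Price = 1.4642


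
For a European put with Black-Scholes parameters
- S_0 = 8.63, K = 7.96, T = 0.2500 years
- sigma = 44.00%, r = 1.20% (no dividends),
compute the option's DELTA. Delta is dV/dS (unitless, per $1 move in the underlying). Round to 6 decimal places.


Answer: Delta = -0.311720

Derivation:
d1 = 0.4909795693; d2 = 0.2709795693
phi(d1) = 0.3536424156; exp(-qT) = 1.0000000000; exp(-rT) = 0.9970044955
N(-d1) = 0.3117204489
Delta = -exp(-qT) * N(-d1) = -1.0000000000 * 0.3117204489 = -0.311720


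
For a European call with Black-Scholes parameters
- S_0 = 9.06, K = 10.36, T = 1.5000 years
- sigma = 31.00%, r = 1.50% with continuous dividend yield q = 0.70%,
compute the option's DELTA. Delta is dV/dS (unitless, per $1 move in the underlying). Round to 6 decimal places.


d1 = -0.1317143754; d2 = -0.5113852855
phi(d1) = 0.3954966858; exp(-qT) = 0.9895549326; exp(-rT) = 0.9777512372
N(d1) = 0.4476051073
Delta = exp(-qT) * N(d1) = 0.9895549326 * 0.4476051073 = 0.442930

Answer: Delta = 0.442930


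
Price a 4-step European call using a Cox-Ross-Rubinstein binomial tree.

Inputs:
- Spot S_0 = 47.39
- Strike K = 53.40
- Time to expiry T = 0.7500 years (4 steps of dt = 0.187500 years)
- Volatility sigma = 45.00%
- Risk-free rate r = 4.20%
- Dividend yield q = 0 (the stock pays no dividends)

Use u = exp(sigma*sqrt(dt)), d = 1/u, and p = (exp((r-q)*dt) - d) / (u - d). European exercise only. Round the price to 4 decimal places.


Answer: Price = V(0,0) = 5.9530

Derivation:
dt = T/N = 0.187500
u = exp(sigma*sqrt(dt)) = 1.215136; d = 1/u = 0.822953
p = (exp((r-q)*dt) - d) / (u - d) = 0.471599
Discount per step: exp(-r*dt) = 0.992156
Stock lattice S(k, i) with i counting down-moves:
  k=0: S(0,0) = 47.3900
  k=1: S(1,0) = 57.5853; S(1,1) = 38.9998
  k=2: S(2,0) = 69.9739; S(2,1) = 47.3900; S(2,2) = 32.0950
  k=3: S(3,0) = 85.0278; S(3,1) = 57.5853; S(3,2) = 38.9998; S(3,3) = 26.4127
  k=4: S(4,0) = 103.3203; S(4,1) = 69.9739; S(4,2) = 47.3900; S(4,3) = 32.0950; S(4,4) = 21.7364
Terminal payoffs V(N, i) = max(S_T - K, 0):
  V(4,0) = 49.920324; V(4,1) = 16.573925; V(4,2) = 0.000000; V(4,3) = 0.000000; V(4,4) = 0.000000
Backward induction: V(k, i) = exp(-r*dt) * [p * V(k+1, i) + (1-p) * V(k+1, i+1)].
  V(3,0) = exp(-r*dt) * [p*49.920324 + (1-p)*16.573925] = 32.046684
  V(3,1) = exp(-r*dt) * [p*16.573925 + (1-p)*0.000000] = 7.754933
  V(3,2) = exp(-r*dt) * [p*0.000000 + (1-p)*0.000000] = 0.000000
  V(3,3) = exp(-r*dt) * [p*0.000000 + (1-p)*0.000000] = 0.000000
  V(2,0) = exp(-r*dt) * [p*32.046684 + (1-p)*7.754933] = 19.060203
  V(2,1) = exp(-r*dt) * [p*7.754933 + (1-p)*0.000000] = 3.628530
  V(2,2) = exp(-r*dt) * [p*0.000000 + (1-p)*0.000000] = 0.000000
  V(1,0) = exp(-r*dt) * [p*19.060203 + (1-p)*3.628530] = 10.820541
  V(1,1) = exp(-r*dt) * [p*3.628530 + (1-p)*0.000000] = 1.697788
  V(0,0) = exp(-r*dt) * [p*10.820541 + (1-p)*1.697788] = 5.953002
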